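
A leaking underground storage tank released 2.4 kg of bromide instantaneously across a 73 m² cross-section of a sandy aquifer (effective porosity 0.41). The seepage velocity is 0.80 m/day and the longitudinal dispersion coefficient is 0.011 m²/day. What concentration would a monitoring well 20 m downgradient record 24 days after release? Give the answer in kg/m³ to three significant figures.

0.0240 kg/m³

For an instantaneous plane source, C(x,t) = M/(n_e·A·√(4πDt)) · exp(−(x−vt)²/(4Dt)), with n_e·A the pore (flow) area.
Plume center vt = 0.80 × 24 = 19.2 m, so the well at 20 m is 0.8 m downgradient of the peak.
√(4πDt) = 1.821 m, giving peak height M/(n_e·A·√(4πDt)) = 2.4/(0.41 × 73 × 1.821) = 0.04403 kg/m³.
(x−vt)²/(4Dt) = (0.8)²/(4 × 0.011 × 24) = 0.6061; exp(−0.6061) = 0.5455.
C = 0.04403 × 0.5455 = 0.0240 kg/m³.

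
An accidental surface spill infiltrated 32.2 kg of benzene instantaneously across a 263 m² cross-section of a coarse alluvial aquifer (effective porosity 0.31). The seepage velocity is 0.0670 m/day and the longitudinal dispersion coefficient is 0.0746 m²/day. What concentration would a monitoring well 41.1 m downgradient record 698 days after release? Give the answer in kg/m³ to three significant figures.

0.0132 kg/m³

For an instantaneous plane source, C(x,t) = M/(n_e·A·√(4πDt)) · exp(−(x−vt)²/(4Dt)), with n_e·A the pore (flow) area.
Plume center vt = 0.0670 × 698 = 46.766 m, so the well at 41.1 m is 5.666 m upgradient of the peak.
√(4πDt) = 25.58 m, giving peak height M/(n_e·A·√(4πDt)) = 32.2/(0.31 × 263 × 25.58) = 0.01544 kg/m³.
(x−vt)²/(4Dt) = (-5.666)²/(4 × 0.0746 × 698) = 0.1541; exp(−0.1541) = 0.8572.
C = 0.01544 × 0.8572 = 0.0132 kg/m³.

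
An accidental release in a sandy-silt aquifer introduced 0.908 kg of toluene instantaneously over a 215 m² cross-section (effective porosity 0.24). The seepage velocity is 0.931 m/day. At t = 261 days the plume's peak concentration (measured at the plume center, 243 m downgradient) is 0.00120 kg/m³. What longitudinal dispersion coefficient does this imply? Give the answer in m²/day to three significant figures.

At the plume center C_max = M/(n_e·A·√(4πDt)), so D = M²/(4πt·(n_e·A·C_max)²).
n_e·A·C_max = 0.24 × 215 × 0.00120 = 0.06192 kg/m.
D = 0.908²/(4π × 261 × 0.06192²) = 0.0656 m²/day.

0.0656 m²/day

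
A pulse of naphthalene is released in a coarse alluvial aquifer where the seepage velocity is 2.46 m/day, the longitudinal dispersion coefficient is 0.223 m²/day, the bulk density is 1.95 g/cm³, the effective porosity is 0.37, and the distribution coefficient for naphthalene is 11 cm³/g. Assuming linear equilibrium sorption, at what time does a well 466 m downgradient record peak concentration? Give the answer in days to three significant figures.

11200 days

Retardation factor R = 1 + ρ_b·K_d/n = 1 + 1.95 × 11/0.37 = 58.97.
Sorption retards both mechanisms: v_R = v/R = 0.04172 m/day, D_R = D/R = 0.003782 m²/day.
Peak time from v_R²t² + 2D_R t − x² = 0: t = (√(D_R² + v_R²x²) − D_R)/v_R².
√(D_R² + v_R²x²) = √(0.003782² + 0.04172² × 466²) = 19.44; v_R² = 0.001741.
t = (19.44 − 0.003782)/0.001741 = 11200 days.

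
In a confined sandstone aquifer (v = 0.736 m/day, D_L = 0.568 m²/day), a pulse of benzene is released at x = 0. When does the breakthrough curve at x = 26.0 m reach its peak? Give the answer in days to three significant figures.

For the 1D instantaneous-source solution, setting ∂C/∂t = 0 at fixed x gives v²t² + 2Dt − x² = 0, so t = (√(D² + v²x²) − D)/v².
√(D² + v²x²) = √(0.568² + 0.736² × 26.0²) = 19.14; v² = 0.541696.
t = (19.14 − 0.568)/0.541696 = 34.3 days (vs. the pure-advection estimate x/v = 35.3 d).

34.3 days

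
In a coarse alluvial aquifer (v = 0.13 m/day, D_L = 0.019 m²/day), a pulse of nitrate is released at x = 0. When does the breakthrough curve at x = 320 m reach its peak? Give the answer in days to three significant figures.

2460 days

For the 1D instantaneous-source solution, setting ∂C/∂t = 0 at fixed x gives v²t² + 2Dt − x² = 0, so t = (√(D² + v²x²) − D)/v².
√(D² + v²x²) = √(0.019² + 0.13² × 320²) = 41.60; v² = 0.0169.
t = (41.60 − 0.019)/0.0169 = 2460 days (vs. the pure-advection estimate x/v = 2460 d).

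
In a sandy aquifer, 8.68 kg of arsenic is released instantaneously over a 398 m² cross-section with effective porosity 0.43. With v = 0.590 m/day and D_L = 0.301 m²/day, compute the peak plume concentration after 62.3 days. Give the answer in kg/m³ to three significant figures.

0.00330 kg/m³

The peak of an instantaneous 1D plume sits at x = vt; there the Gaussian factor is 1 and C_max = M/(n_e·A·√(4πDt)), where n_e·A is the pore area the mass is dissolved in.
√(4πDt) = √(4π × 0.301 × 62.3) = 15.35 m, so C_max = 8.68/(0.43 × 398 × 15.35) = 0.00330 kg/m³.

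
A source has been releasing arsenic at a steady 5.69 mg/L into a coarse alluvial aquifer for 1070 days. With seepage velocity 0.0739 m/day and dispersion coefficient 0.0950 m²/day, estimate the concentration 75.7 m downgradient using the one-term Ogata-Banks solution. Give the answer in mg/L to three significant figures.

3.38 mg/L

For a continuous step input, C/C₀ ≈ ½·erfc((x−vt)/(2√(Dt))).
vt = 0.0739 × 1070 = 79.073 m and 2√(Dt) = 2√(0.0950 × 1070) = 20.16 m.
Argument (x−vt)/(2√(Dt)) = (75.7 − 79.073)/20.16 = -0.1673; ½·erfc(-0.1673) = 0.5935.
C = 5.69 × 0.5935 = 3.38 mg/L.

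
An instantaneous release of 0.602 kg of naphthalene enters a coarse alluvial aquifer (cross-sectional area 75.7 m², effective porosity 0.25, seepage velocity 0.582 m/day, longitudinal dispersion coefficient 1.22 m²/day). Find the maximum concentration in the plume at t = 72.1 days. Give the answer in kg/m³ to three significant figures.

0.000957 kg/m³

The peak of an instantaneous 1D plume sits at x = vt; there the Gaussian factor is 1 and C_max = M/(n_e·A·√(4πDt)), where n_e·A is the pore area the mass is dissolved in.
√(4πDt) = √(4π × 1.22 × 72.1) = 33.25 m, so C_max = 0.602/(0.25 × 75.7 × 33.25) = 0.000957 kg/m³.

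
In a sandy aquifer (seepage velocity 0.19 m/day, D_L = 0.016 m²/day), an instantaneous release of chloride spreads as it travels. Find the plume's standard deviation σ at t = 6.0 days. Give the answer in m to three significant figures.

Dispersive spreading gives a Gaussian with σ² = 2Dt; advection only shifts the center.
σ = √(2 × 0.016 × 6.0) = 0.438 m.

0.438 m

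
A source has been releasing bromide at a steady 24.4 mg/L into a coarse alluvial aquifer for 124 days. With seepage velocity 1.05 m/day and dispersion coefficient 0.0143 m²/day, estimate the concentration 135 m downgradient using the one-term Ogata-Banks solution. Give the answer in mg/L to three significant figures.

0.132 mg/L

For a continuous step input, C/C₀ ≈ ½·erfc((x−vt)/(2√(Dt))).
vt = 1.05 × 124 = 130.2 m and 2√(Dt) = 2√(0.0143 × 124) = 2.663 m.
Argument (x−vt)/(2√(Dt)) = (135 − 130.2)/2.663 = 1.802; ½·erfc(1.802) = 0.005411.
C = 24.4 × 0.005411 = 0.132 mg/L.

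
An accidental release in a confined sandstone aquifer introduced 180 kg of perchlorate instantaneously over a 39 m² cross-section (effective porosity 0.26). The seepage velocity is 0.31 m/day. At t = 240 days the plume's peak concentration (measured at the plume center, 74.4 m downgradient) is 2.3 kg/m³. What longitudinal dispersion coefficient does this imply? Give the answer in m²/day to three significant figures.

0.0198 m²/day

At the plume center C_max = M/(n_e·A·√(4πDt)), so D = M²/(4πt·(n_e·A·C_max)²).
n_e·A·C_max = 0.26 × 39 × 2.3 = 23.32 kg/m.
D = 180²/(4π × 240 × 23.32²) = 0.0198 m²/day.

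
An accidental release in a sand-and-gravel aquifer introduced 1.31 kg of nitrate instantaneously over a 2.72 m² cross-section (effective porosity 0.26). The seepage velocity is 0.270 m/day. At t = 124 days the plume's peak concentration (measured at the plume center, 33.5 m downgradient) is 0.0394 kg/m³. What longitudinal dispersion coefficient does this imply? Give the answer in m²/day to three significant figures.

At the plume center C_max = M/(n_e·A·√(4πDt)), so D = M²/(4πt·(n_e·A·C_max)²).
n_e·A·C_max = 0.26 × 2.72 × 0.0394 = 0.02786 kg/m.
D = 1.31²/(4π × 124 × 0.02786²) = 1.42 m²/day.

1.42 m²/day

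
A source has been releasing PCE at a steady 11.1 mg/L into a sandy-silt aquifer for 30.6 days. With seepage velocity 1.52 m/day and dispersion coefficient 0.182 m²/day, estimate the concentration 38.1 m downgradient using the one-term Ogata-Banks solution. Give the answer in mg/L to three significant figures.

11.0 mg/L

For a continuous step input, C/C₀ ≈ ½·erfc((x−vt)/(2√(Dt))).
vt = 1.52 × 30.6 = 46.512 m and 2√(Dt) = 2√(0.182 × 30.6) = 4.720 m.
Argument (x−vt)/(2√(Dt)) = (38.1 − 46.512)/4.720 = -1.782; ½·erfc(-1.782) = 0.9941.
C = 11.1 × 0.9941 = 11.0 mg/L.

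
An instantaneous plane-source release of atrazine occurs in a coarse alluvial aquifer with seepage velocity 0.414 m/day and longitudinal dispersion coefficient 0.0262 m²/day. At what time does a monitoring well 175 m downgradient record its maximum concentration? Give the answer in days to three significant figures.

For the 1D instantaneous-source solution, setting ∂C/∂t = 0 at fixed x gives v²t² + 2Dt − x² = 0, so t = (√(D² + v²x²) − D)/v².
√(D² + v²x²) = √(0.0262² + 0.414² × 175²) = 72.45; v² = 0.171396.
t = (72.45 − 0.0262)/0.171396 = 423 days (vs. the pure-advection estimate x/v = 423 d).

423 days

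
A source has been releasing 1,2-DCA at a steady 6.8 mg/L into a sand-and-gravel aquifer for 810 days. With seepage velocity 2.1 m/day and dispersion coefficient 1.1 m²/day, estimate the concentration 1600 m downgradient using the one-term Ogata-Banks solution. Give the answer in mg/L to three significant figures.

6.74 mg/L

For a continuous step input, C/C₀ ≈ ½·erfc((x−vt)/(2√(Dt))).
vt = 2.1 × 810 = 1701 m and 2√(Dt) = 2√(1.1 × 810) = 59.70 m.
Argument (x−vt)/(2√(Dt)) = (1600 − 1701)/59.70 = -1.692; ½·erfc(-1.692) = 0.9916.
C = 6.8 × 0.9916 = 6.74 mg/L.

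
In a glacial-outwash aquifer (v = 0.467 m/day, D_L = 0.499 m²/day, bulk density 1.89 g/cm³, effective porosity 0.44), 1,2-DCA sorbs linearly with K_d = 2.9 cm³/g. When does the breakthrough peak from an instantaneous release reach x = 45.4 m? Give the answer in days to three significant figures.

Retardation factor R = 1 + ρ_b·K_d/n = 1 + 1.89 × 2.9/0.44 = 13.46.
Sorption retards both mechanisms: v_R = v/R = 0.03470 m/day, D_R = D/R = 0.03707 m²/day.
Peak time from v_R²t² + 2D_R t − x² = 0: t = (√(D_R² + v_R²x²) − D_R)/v_R².
√(D_R² + v_R²x²) = √(0.03707² + 0.03470² × 45.4²) = 1.576; v_R² = 0.001204.
t = (1.576 − 0.03707)/0.001204 = 1280 days.

1280 days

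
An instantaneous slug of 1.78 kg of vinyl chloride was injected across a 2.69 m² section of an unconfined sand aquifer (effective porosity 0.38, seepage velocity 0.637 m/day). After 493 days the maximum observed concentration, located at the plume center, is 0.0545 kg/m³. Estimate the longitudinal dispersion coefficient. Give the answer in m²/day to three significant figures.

At the plume center C_max = M/(n_e·A·√(4πDt)), so D = M²/(4πt·(n_e·A·C_max)²).
n_e·A·C_max = 0.38 × 2.69 × 0.0545 = 0.05571 kg/m.
D = 1.78²/(4π × 493 × 0.05571²) = 0.165 m²/day.

0.165 m²/day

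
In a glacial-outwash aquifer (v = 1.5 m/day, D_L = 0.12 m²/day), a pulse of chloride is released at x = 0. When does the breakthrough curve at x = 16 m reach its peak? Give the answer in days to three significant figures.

10.6 days

For the 1D instantaneous-source solution, setting ∂C/∂t = 0 at fixed x gives v²t² + 2Dt − x² = 0, so t = (√(D² + v²x²) − D)/v².
√(D² + v²x²) = √(0.12² + 1.5² × 16²) = 24.00; v² = 2.25.
t = (24.00 − 0.12)/2.25 = 10.6 days (vs. the pure-advection estimate x/v = 10.7 d).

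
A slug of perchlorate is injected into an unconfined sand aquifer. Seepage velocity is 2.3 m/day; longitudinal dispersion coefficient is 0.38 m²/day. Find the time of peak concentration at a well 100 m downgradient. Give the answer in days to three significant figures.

43.4 days

For the 1D instantaneous-source solution, setting ∂C/∂t = 0 at fixed x gives v²t² + 2Dt − x² = 0, so t = (√(D² + v²x²) − D)/v².
√(D² + v²x²) = √(0.38² + 2.3² × 100²) = 230.0; v² = 5.29.
t = (230.0 − 0.38)/5.29 = 43.4 days (vs. the pure-advection estimate x/v = 43.5 d).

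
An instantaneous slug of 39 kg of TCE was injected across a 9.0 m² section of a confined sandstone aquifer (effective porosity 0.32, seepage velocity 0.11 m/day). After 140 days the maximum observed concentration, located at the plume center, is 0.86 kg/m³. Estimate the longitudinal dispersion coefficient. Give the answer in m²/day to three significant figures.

At the plume center C_max = M/(n_e·A·√(4πDt)), so D = M²/(4πt·(n_e·A·C_max)²).
n_e·A·C_max = 0.32 × 9.0 × 0.86 = 2.477 kg/m.
D = 39²/(4π × 140 × 2.477²) = 0.141 m²/day.

0.141 m²/day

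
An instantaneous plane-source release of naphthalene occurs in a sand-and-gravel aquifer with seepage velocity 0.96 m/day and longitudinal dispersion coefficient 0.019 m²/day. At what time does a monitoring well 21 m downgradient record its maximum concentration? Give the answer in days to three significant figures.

For the 1D instantaneous-source solution, setting ∂C/∂t = 0 at fixed x gives v²t² + 2Dt − x² = 0, so t = (√(D² + v²x²) − D)/v².
√(D² + v²x²) = √(0.019² + 0.96² × 21²) = 20.16; v² = 0.9216.
t = (20.16 − 0.019)/0.9216 = 21.9 days (vs. the pure-advection estimate x/v = 21.9 d).

21.9 days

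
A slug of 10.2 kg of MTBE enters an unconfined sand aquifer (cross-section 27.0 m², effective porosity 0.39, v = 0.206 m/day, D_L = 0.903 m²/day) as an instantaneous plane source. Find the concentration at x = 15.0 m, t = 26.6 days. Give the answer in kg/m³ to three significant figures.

For an instantaneous plane source, C(x,t) = M/(n_e·A·√(4πDt)) · exp(−(x−vt)²/(4Dt)), with n_e·A the pore (flow) area.
Plume center vt = 0.206 × 26.6 = 5.4796 m, so the well at 15.0 m is 9.5204 m downgradient of the peak.
√(4πDt) = 17.37 m, giving peak height M/(n_e·A·√(4πDt)) = 10.2/(0.39 × 27.0 × 17.37) = 0.05577 kg/m³.
(x−vt)²/(4Dt) = (9.5204)²/(4 × 0.903 × 26.6) = 0.9434; exp(−0.9434) = 0.3893.
C = 0.05577 × 0.3893 = 0.0217 kg/m³.

0.0217 kg/m³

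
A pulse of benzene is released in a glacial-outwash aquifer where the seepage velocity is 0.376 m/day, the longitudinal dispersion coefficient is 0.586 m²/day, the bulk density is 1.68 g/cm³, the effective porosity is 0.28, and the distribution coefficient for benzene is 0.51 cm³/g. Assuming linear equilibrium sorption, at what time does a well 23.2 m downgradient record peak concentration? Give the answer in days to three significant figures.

234 days

Retardation factor R = 1 + ρ_b·K_d/n = 1 + 1.68 × 0.51/0.28 = 4.060.
Sorption retards both mechanisms: v_R = v/R = 0.09261 m/day, D_R = D/R = 0.1443 m²/day.
Peak time from v_R²t² + 2D_R t − x² = 0: t = (√(D_R² + v_R²x²) − D_R)/v_R².
√(D_R² + v_R²x²) = √(0.1443² + 0.09261² × 23.2²) = 2.153; v_R² = 0.008577.
t = (2.153 − 0.1443)/0.008577 = 234 days.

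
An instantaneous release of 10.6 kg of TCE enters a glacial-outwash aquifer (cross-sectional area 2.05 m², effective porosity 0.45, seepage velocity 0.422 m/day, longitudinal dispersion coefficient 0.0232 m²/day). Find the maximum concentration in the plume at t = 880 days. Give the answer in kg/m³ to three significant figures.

The peak of an instantaneous 1D plume sits at x = vt; there the Gaussian factor is 1 and C_max = M/(n_e·A·√(4πDt)), where n_e·A is the pore area the mass is dissolved in.
√(4πDt) = √(4π × 0.0232 × 880) = 16.02 m, so C_max = 10.6/(0.45 × 2.05 × 16.02) = 0.717 kg/m³.

0.717 kg/m³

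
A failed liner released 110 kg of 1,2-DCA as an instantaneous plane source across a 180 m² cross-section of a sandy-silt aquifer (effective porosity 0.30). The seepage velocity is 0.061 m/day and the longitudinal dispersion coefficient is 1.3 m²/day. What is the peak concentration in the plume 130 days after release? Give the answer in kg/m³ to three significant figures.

The peak of an instantaneous 1D plume sits at x = vt; there the Gaussian factor is 1 and C_max = M/(n_e·A·√(4πDt)), where n_e·A is the pore area the mass is dissolved in.
√(4πDt) = √(4π × 1.3 × 130) = 46.08 m, so C_max = 110/(0.30 × 180 × 46.08) = 0.0442 kg/m³.

0.0442 kg/m³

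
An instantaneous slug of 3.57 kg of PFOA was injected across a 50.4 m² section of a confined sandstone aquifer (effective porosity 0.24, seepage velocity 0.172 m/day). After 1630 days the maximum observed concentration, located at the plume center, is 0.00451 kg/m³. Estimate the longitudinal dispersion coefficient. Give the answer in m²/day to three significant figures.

0.209 m²/day

At the plume center C_max = M/(n_e·A·√(4πDt)), so D = M²/(4πt·(n_e·A·C_max)²).
n_e·A·C_max = 0.24 × 50.4 × 0.00451 = 0.05455 kg/m.
D = 3.57²/(4π × 1630 × 0.05455²) = 0.209 m²/day.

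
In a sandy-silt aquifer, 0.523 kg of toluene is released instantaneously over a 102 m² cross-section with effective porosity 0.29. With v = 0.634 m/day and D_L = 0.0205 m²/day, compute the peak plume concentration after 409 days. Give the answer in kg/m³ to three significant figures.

The peak of an instantaneous 1D plume sits at x = vt; there the Gaussian factor is 1 and C_max = M/(n_e·A·√(4πDt)), where n_e·A is the pore area the mass is dissolved in.
√(4πDt) = √(4π × 0.0205 × 409) = 10.26 m, so C_max = 0.523/(0.29 × 102 × 10.26) = 0.00172 kg/m³.

0.00172 kg/m³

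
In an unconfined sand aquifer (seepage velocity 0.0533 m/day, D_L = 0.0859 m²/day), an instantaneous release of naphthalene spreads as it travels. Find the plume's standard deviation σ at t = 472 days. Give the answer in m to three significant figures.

Dispersive spreading gives a Gaussian with σ² = 2Dt; advection only shifts the center.
σ = √(2 × 0.0859 × 472) = 9.00 m.

9.00 m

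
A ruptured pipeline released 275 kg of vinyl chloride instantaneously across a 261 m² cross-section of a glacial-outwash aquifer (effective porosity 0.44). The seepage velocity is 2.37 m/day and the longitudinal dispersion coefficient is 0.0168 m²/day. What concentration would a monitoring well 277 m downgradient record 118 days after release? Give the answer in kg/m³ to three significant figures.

For an instantaneous plane source, C(x,t) = M/(n_e·A·√(4πDt)) · exp(−(x−vt)²/(4Dt)), with n_e·A the pore (flow) area.
Plume center vt = 2.37 × 118 = 279.66 m, so the well at 277 m is 2.66 m upgradient of the peak.
√(4πDt) = 4.991 m, giving peak height M/(n_e·A·√(4πDt)) = 275/(0.44 × 261 × 4.991) = 0.4798 kg/m³.
(x−vt)²/(4Dt) = (-2.66)²/(4 × 0.0168 × 118) = 0.8923; exp(−0.8923) = 0.4097.
C = 0.4798 × 0.4097 = 0.197 kg/m³.

0.197 kg/m³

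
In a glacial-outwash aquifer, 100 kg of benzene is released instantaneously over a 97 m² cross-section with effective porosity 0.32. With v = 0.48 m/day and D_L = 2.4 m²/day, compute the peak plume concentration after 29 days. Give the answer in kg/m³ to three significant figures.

0.109 kg/m³

The peak of an instantaneous 1D plume sits at x = vt; there the Gaussian factor is 1 and C_max = M/(n_e·A·√(4πDt)), where n_e·A is the pore area the mass is dissolved in.
√(4πDt) = √(4π × 2.4 × 29) = 29.57 m, so C_max = 100/(0.32 × 97 × 29.57) = 0.109 kg/m³.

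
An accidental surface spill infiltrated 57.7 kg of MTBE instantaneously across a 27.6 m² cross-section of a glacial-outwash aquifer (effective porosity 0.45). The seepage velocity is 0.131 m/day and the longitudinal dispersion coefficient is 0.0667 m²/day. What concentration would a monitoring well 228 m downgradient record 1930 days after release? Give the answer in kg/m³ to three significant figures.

For an instantaneous plane source, C(x,t) = M/(n_e·A·√(4πDt)) · exp(−(x−vt)²/(4Dt)), with n_e·A the pore (flow) area.
Plume center vt = 0.131 × 1930 = 252.83 m, so the well at 228 m is 24.83 m upgradient of the peak.
√(4πDt) = 40.22 m, giving peak height M/(n_e·A·√(4πDt)) = 57.7/(0.45 × 27.6 × 40.22) = 0.1155 kg/m³.
(x−vt)²/(4Dt) = (-24.83)²/(4 × 0.0667 × 1930) = 1.197; exp(−1.197) = 0.3021.
C = 0.1155 × 0.3021 = 0.0349 kg/m³.

0.0349 kg/m³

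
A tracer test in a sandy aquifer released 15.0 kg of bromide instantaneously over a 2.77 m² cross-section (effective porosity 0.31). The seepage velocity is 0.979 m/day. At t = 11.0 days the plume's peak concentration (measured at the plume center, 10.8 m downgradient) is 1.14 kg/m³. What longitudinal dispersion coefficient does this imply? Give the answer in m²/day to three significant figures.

At the plume center C_max = M/(n_e·A·√(4πDt)), so D = M²/(4πt·(n_e·A·C_max)²).
n_e·A·C_max = 0.31 × 2.77 × 1.14 = 0.9789 kg/m.
D = 15.0²/(4π × 11.0 × 0.9789²) = 1.70 m²/day.

1.70 m²/day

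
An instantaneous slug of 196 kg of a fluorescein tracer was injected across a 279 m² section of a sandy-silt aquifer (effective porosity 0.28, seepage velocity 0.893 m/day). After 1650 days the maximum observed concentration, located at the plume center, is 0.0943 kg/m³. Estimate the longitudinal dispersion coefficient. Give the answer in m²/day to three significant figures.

At the plume center C_max = M/(n_e·A·√(4πDt)), so D = M²/(4πt·(n_e·A·C_max)²).
n_e·A·C_max = 0.28 × 279 × 0.0943 = 7.367 kg/m.
D = 196²/(4π × 1650 × 7.367²) = 0.0341 m²/day.

0.0341 m²/day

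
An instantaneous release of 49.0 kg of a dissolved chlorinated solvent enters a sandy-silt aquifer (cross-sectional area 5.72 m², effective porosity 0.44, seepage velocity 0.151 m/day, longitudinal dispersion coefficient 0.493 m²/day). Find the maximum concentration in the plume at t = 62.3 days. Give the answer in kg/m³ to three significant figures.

0.991 kg/m³

The peak of an instantaneous 1D plume sits at x = vt; there the Gaussian factor is 1 and C_max = M/(n_e·A·√(4πDt)), where n_e·A is the pore area the mass is dissolved in.
√(4πDt) = √(4π × 0.493 × 62.3) = 19.65 m, so C_max = 49.0/(0.44 × 5.72 × 19.65) = 0.991 kg/m³.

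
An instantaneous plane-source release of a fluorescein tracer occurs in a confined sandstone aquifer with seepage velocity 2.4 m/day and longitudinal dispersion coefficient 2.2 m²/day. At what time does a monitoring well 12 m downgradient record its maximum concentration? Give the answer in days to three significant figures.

4.63 days

For the 1D instantaneous-source solution, setting ∂C/∂t = 0 at fixed x gives v²t² + 2Dt − x² = 0, so t = (√(D² + v²x²) − D)/v².
√(D² + v²x²) = √(2.2² + 2.4² × 12²) = 28.88; v² = 5.76.
t = (28.88 − 2.2)/5.76 = 4.63 days (vs. the pure-advection estimate x/v = 5.00 d).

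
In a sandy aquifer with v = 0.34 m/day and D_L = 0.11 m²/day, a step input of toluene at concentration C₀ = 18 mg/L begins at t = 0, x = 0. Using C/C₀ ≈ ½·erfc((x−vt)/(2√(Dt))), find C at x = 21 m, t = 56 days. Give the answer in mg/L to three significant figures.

5.19 mg/L

For a continuous step input, C/C₀ ≈ ½·erfc((x−vt)/(2√(Dt))).
vt = 0.34 × 56 = 19.04 m and 2√(Dt) = 2√(0.11 × 56) = 4.964 m.
Argument (x−vt)/(2√(Dt)) = (21 − 19.04)/4.964 = 0.3948; ½·erfc(0.3948) = 0.2883.
C = 18 × 0.2883 = 5.19 mg/L.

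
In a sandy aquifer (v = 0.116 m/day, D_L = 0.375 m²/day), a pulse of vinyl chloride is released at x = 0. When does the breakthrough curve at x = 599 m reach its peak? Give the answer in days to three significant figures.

For the 1D instantaneous-source solution, setting ∂C/∂t = 0 at fixed x gives v²t² + 2Dt − x² = 0, so t = (√(D² + v²x²) − D)/v².
√(D² + v²x²) = √(0.375² + 0.116² × 599²) = 69.49; v² = 0.013456.
t = (69.49 − 0.375)/0.013456 = 5140 days (vs. the pure-advection estimate x/v = 5160 d).

5140 days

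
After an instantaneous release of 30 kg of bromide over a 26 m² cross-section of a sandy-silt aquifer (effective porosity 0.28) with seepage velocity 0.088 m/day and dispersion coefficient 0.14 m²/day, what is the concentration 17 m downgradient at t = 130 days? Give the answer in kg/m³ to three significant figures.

For an instantaneous plane source, C(x,t) = M/(n_e·A·√(4πDt)) · exp(−(x−vt)²/(4Dt)), with n_e·A the pore (flow) area.
Plume center vt = 0.088 × 130 = 11.44 m, so the well at 17 m is 5.56 m downgradient of the peak.
√(4πDt) = 15.12 m, giving peak height M/(n_e·A·√(4πDt)) = 30/(0.28 × 26 × 15.12) = 0.2725 kg/m³.
(x−vt)²/(4Dt) = (5.56)²/(4 × 0.14 × 130) = 0.4246; exp(−0.4246) = 0.6540.
C = 0.2725 × 0.6540 = 0.178 kg/m³.

0.178 kg/m³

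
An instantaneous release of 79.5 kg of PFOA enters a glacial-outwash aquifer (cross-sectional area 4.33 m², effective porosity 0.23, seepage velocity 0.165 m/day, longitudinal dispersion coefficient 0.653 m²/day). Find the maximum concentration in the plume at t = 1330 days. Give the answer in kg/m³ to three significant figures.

The peak of an instantaneous 1D plume sits at x = vt; there the Gaussian factor is 1 and C_max = M/(n_e·A·√(4πDt)), where n_e·A is the pore area the mass is dissolved in.
√(4πDt) = √(4π × 0.653 × 1330) = 104.5 m, so C_max = 79.5/(0.23 × 4.33 × 104.5) = 0.764 kg/m³.

0.764 kg/m³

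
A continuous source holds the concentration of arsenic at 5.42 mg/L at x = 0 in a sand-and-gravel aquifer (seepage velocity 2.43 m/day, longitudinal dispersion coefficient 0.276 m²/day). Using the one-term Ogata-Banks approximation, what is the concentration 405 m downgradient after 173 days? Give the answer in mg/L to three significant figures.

For a continuous step input, C/C₀ ≈ ½·erfc((x−vt)/(2√(Dt))).
vt = 2.43 × 173 = 420.39 m and 2√(Dt) = 2√(0.276 × 173) = 13.82 m.
Argument (x−vt)/(2√(Dt)) = (405 − 420.39)/13.82 = -1.114; ½·erfc(-1.114) = 0.9424.
C = 5.42 × 0.9424 = 5.11 mg/L.

5.11 mg/L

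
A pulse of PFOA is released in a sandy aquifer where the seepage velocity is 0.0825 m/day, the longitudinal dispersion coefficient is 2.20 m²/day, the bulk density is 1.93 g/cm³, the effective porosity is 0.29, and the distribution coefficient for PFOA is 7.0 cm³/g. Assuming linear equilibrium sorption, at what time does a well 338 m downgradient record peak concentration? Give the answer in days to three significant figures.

180000 days

Retardation factor R = 1 + ρ_b·K_d/n = 1 + 1.93 × 7.0/0.29 = 47.59.
Sorption retards both mechanisms: v_R = v/R = 0.001734 m/day, D_R = D/R = 0.04623 m²/day.
Peak time from v_R²t² + 2D_R t − x² = 0: t = (√(D_R² + v_R²x²) − D_R)/v_R².
√(D_R² + v_R²x²) = √(0.04623² + 0.001734² × 338²) = 0.5879; v_R² = 3.007e-06.
t = (0.5879 − 0.04623)/3.007e-06 = 180000 days.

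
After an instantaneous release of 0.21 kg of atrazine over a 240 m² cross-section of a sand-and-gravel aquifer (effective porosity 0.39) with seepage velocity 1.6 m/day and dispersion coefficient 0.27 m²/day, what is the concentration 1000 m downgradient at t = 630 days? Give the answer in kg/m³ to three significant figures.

For an instantaneous plane source, C(x,t) = M/(n_e·A·√(4πDt)) · exp(−(x−vt)²/(4Dt)), with n_e·A the pore (flow) area.
Plume center vt = 1.6 × 630 = 1008 m, so the well at 1000 m is 8 m upgradient of the peak.
√(4πDt) = 46.23 m, giving peak height M/(n_e·A·√(4πDt)) = 0.21/(0.39 × 240 × 46.23) = 4.853e-05 kg/m³.
(x−vt)²/(4Dt) = (-8)²/(4 × 0.27 × 630) = 0.09406; exp(−0.09406) = 0.9102.
C = 4.853e-05 × 0.9102 = 4.42e-05 kg/m³.

4.42e-05 kg/m³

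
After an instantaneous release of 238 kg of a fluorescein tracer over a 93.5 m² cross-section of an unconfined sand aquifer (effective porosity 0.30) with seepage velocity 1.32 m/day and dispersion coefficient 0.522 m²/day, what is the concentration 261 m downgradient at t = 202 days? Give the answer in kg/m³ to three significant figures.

For an instantaneous plane source, C(x,t) = M/(n_e·A·√(4πDt)) · exp(−(x−vt)²/(4Dt)), with n_e·A the pore (flow) area.
Plume center vt = 1.32 × 202 = 266.64 m, so the well at 261 m is 5.64 m upgradient of the peak.
√(4πDt) = 36.40 m, giving peak height M/(n_e·A·√(4πDt)) = 238/(0.30 × 93.5 × 36.40) = 0.2331 kg/m³.
(x−vt)²/(4Dt) = (-5.64)²/(4 × 0.522 × 202) = 0.07542; exp(−0.07542) = 0.9274.
C = 0.2331 × 0.9274 = 0.216 kg/m³.

0.216 kg/m³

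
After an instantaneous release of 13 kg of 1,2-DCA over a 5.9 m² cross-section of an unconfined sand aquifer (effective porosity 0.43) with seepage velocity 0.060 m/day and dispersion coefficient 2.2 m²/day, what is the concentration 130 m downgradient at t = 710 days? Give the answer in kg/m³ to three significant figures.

For an instantaneous plane source, C(x,t) = M/(n_e·A·√(4πDt)) · exp(−(x−vt)²/(4Dt)), with n_e·A the pore (flow) area.
Plume center vt = 0.060 × 710 = 42.6 m, so the well at 130 m is 87.4 m downgradient of the peak.
√(4πDt) = 140.1 m, giving peak height M/(n_e·A·√(4πDt)) = 13/(0.43 × 5.9 × 140.1) = 0.03658 kg/m³.
(x−vt)²/(4Dt) = (87.4)²/(4 × 2.2 × 710) = 1.223; exp(−1.223) = 0.2943.
C = 0.03658 × 0.2943 = 0.0108 kg/m³.

0.0108 kg/m³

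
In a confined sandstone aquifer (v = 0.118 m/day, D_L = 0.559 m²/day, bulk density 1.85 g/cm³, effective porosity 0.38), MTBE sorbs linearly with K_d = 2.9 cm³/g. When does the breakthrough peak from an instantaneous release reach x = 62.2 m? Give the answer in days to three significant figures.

Retardation factor R = 1 + ρ_b·K_d/n = 1 + 1.85 × 2.9/0.38 = 15.12.
Sorption retards both mechanisms: v_R = v/R = 0.007804 m/day, D_R = D/R = 0.03697 m²/day.
Peak time from v_R²t² + 2D_R t − x² = 0: t = (√(D_R² + v_R²x²) − D_R)/v_R².
√(D_R² + v_R²x²) = √(0.03697² + 0.007804² × 62.2²) = 0.4868; v_R² = 6.090e-05.
t = (0.4868 − 0.03697)/6.090e-05 = 7390 days.

7390 days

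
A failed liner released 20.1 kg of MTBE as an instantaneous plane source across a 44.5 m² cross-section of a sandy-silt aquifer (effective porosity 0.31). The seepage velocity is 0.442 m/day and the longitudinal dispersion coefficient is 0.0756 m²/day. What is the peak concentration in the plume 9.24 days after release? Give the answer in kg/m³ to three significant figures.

The peak of an instantaneous 1D plume sits at x = vt; there the Gaussian factor is 1 and C_max = M/(n_e·A·√(4πDt)), where n_e·A is the pore area the mass is dissolved in.
√(4πDt) = √(4π × 0.0756 × 9.24) = 2.963 m, so C_max = 20.1/(0.31 × 44.5 × 2.963) = 0.492 kg/m³.

0.492 kg/m³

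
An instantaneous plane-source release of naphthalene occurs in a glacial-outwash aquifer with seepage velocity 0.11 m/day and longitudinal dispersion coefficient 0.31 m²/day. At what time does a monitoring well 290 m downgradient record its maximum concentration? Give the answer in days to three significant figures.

For the 1D instantaneous-source solution, setting ∂C/∂t = 0 at fixed x gives v²t² + 2Dt − x² = 0, so t = (√(D² + v²x²) − D)/v².
√(D² + v²x²) = √(0.31² + 0.11² × 290²) = 31.90; v² = 0.0121.
t = (31.90 − 0.31)/0.0121 = 2610 days (vs. the pure-advection estimate x/v = 2640 d).

2610 days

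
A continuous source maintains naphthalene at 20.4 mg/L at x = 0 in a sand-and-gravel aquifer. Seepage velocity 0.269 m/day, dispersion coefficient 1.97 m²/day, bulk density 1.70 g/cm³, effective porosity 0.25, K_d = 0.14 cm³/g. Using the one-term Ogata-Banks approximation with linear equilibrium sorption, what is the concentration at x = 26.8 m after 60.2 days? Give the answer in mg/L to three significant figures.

0.951 mg/L

Retardation factor R = 1 + ρ_b·K_d/n = 1 + 1.70 × 0.14/0.25 = 1.952.
Sorption retards both mechanisms: v_R = v/R = 0.1378 m/day, D_R = D/R = 1.009 m²/day.
v_R·t = 0.1378 × 60.2 = 8.29556 m; 2√(D_R t) = 15.59 m; argument = (26.8 − 8.29556)/15.59 = 1.187.
C = C₀ × ½·erfc(1.187) = 20.4 × 0.04661 = 0.951 mg/L.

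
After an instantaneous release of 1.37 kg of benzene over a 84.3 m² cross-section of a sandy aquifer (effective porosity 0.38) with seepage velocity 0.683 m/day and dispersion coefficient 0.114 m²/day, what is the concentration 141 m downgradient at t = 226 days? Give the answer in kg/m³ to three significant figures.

For an instantaneous plane source, C(x,t) = M/(n_e·A·√(4πDt)) · exp(−(x−vt)²/(4Dt)), with n_e·A the pore (flow) area.
Plume center vt = 0.683 × 226 = 154.358 m, so the well at 141 m is 13.358 m upgradient of the peak.
√(4πDt) = 17.99 m, giving peak height M/(n_e·A·√(4πDt)) = 1.37/(0.38 × 84.3 × 17.99) = 0.002377 kg/m³.
(x−vt)²/(4Dt) = (-13.358)²/(4 × 0.114 × 226) = 1.731; exp(−1.731) = 0.1771.
C = 0.002377 × 0.1771 = 0.000421 kg/m³.

0.000421 kg/m³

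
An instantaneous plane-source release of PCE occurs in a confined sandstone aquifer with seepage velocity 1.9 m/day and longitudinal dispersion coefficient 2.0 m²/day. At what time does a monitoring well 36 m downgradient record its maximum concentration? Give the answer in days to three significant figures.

For the 1D instantaneous-source solution, setting ∂C/∂t = 0 at fixed x gives v²t² + 2Dt − x² = 0, so t = (√(D² + v²x²) − D)/v².
√(D² + v²x²) = √(2.0² + 1.9² × 36²) = 68.43; v² = 3.61.
t = (68.43 − 2.0)/3.61 = 18.4 days (vs. the pure-advection estimate x/v = 18.9 d).

18.4 days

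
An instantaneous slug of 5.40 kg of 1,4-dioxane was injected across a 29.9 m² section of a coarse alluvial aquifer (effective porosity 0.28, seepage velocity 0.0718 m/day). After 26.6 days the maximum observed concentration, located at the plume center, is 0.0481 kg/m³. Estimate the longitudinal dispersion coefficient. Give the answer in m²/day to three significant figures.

At the plume center C_max = M/(n_e·A·√(4πDt)), so D = M²/(4πt·(n_e·A·C_max)²).
n_e·A·C_max = 0.28 × 29.9 × 0.0481 = 0.4027 kg/m.
D = 5.40²/(4π × 26.6 × 0.4027²) = 0.538 m²/day.

0.538 m²/day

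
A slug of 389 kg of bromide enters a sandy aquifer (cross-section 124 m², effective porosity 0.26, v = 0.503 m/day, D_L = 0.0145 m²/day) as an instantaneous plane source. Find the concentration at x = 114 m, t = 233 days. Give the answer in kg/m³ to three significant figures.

For an instantaneous plane source, C(x,t) = M/(n_e·A·√(4πDt)) · exp(−(x−vt)²/(4Dt)), with n_e·A the pore (flow) area.
Plume center vt = 0.503 × 233 = 117.199 m, so the well at 114 m is 3.199 m upgradient of the peak.
√(4πDt) = 6.516 m, giving peak height M/(n_e·A·√(4πDt)) = 389/(0.26 × 124 × 6.516) = 1.852 kg/m³.
(x−vt)²/(4Dt) = (-3.199)²/(4 × 0.0145 × 233) = 0.7573; exp(−0.7573) = 0.4689.
C = 1.852 × 0.4689 = 0.868 kg/m³.

0.868 kg/m³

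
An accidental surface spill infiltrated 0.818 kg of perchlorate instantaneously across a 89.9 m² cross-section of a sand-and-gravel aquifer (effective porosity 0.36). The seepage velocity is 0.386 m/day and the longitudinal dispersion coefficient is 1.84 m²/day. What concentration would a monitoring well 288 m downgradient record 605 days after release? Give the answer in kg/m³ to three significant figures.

0.000110 kg/m³

For an instantaneous plane source, C(x,t) = M/(n_e·A·√(4πDt)) · exp(−(x−vt)²/(4Dt)), with n_e·A the pore (flow) area.
Plume center vt = 0.386 × 605 = 233.53 m, so the well at 288 m is 54.47 m downgradient of the peak.
√(4πDt) = 118.3 m, giving peak height M/(n_e·A·√(4πDt)) = 0.818/(0.36 × 89.9 × 118.3) = 0.0002137 kg/m³.
(x−vt)²/(4Dt) = (54.47)²/(4 × 1.84 × 605) = 0.6663; exp(−0.6663) = 0.5136.
C = 0.0002137 × 0.5136 = 0.000110 kg/m³.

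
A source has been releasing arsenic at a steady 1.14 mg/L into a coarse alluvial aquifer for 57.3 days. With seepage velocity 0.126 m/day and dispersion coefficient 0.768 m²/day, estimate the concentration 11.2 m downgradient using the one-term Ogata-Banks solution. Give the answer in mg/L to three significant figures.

For a continuous step input, C/C₀ ≈ ½·erfc((x−vt)/(2√(Dt))).
vt = 0.126 × 57.3 = 7.2198 m and 2√(Dt) = 2√(0.768 × 57.3) = 13.27 m.
Argument (x−vt)/(2√(Dt)) = (11.2 − 7.2198)/13.27 = 0.2999; ½·erfc(0.2999) = 0.3357.
C = 1.14 × 0.3357 = 0.383 mg/L.

0.383 mg/L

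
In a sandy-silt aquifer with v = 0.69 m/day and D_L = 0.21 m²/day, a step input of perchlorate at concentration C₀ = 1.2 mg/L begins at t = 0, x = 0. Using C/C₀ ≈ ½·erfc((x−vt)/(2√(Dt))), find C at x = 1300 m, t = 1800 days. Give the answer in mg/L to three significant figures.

For a continuous step input, C/C₀ ≈ ½·erfc((x−vt)/(2√(Dt))).
vt = 0.69 × 1800 = 1242 m and 2√(Dt) = 2√(0.21 × 1800) = 38.88 m.
Argument (x−vt)/(2√(Dt)) = (1300 − 1242)/38.88 = 1.492; ½·erfc(1.492) = 0.01743.
C = 1.2 × 0.01743 = 0.0209 mg/L.

0.0209 mg/L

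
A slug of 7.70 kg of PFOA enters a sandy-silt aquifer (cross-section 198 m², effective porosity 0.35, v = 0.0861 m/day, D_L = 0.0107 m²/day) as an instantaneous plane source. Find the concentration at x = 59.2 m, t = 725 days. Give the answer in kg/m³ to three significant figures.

0.00805 kg/m³

For an instantaneous plane source, C(x,t) = M/(n_e·A·√(4πDt)) · exp(−(x−vt)²/(4Dt)), with n_e·A the pore (flow) area.
Plume center vt = 0.0861 × 725 = 62.4225 m, so the well at 59.2 m is 3.2225 m upgradient of the peak.
√(4πDt) = 9.873 m, giving peak height M/(n_e·A·√(4πDt)) = 7.70/(0.35 × 198 × 9.873) = 0.01125 kg/m³.
(x−vt)²/(4Dt) = (-3.2225)²/(4 × 0.0107 × 725) = 0.3347; exp(−0.3347) = 0.7156.
C = 0.01125 × 0.7156 = 0.00805 kg/m³.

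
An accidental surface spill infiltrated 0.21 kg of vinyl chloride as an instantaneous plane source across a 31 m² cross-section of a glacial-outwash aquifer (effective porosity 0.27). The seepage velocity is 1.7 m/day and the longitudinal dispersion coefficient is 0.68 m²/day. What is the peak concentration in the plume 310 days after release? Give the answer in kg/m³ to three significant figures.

0.000487 kg/m³

The peak of an instantaneous 1D plume sits at x = vt; there the Gaussian factor is 1 and C_max = M/(n_e·A·√(4πDt)), where n_e·A is the pore area the mass is dissolved in.
√(4πDt) = √(4π × 0.68 × 310) = 51.47 m, so C_max = 0.21/(0.27 × 31 × 51.47) = 0.000487 kg/m³.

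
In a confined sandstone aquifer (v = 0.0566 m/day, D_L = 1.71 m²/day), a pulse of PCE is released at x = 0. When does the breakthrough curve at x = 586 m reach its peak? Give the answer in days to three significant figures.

9830 days

For the 1D instantaneous-source solution, setting ∂C/∂t = 0 at fixed x gives v²t² + 2Dt − x² = 0, so t = (√(D² + v²x²) − D)/v².
√(D² + v²x²) = √(1.71² + 0.0566² × 586²) = 33.21; v² = 0.00320356.
t = (33.21 − 1.71)/0.00320356 = 9830 days (vs. the pure-advection estimate x/v = 10400 d).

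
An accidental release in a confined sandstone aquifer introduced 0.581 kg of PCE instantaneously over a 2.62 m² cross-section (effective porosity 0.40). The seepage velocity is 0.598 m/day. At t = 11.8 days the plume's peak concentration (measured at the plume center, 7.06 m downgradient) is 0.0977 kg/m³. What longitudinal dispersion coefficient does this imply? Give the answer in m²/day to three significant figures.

0.217 m²/day

At the plume center C_max = M/(n_e·A·√(4πDt)), so D = M²/(4πt·(n_e·A·C_max)²).
n_e·A·C_max = 0.40 × 2.62 × 0.0977 = 0.1024 kg/m.
D = 0.581²/(4π × 11.8 × 0.1024²) = 0.217 m²/day.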